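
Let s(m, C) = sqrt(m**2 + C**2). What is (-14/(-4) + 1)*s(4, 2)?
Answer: 9*sqrt(5) ≈ 20.125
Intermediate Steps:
s(m, C) = sqrt(C**2 + m**2)
(-14/(-4) + 1)*s(4, 2) = (-14/(-4) + 1)*sqrt(2**2 + 4**2) = (-14*(-1/4) + 1)*sqrt(4 + 16) = (7/2 + 1)*sqrt(20) = 9*(2*sqrt(5))/2 = 9*sqrt(5)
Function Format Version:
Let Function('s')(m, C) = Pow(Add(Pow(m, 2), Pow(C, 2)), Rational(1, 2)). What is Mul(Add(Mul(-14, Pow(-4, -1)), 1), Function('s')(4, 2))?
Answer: Mul(9, Pow(5, Rational(1, 2))) ≈ 20.125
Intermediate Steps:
Function('s')(m, C) = Pow(Add(Pow(C, 2), Pow(m, 2)), Rational(1, 2))
Mul(Add(Mul(-14, Pow(-4, -1)), 1), Function('s')(4, 2)) = Mul(Add(Mul(-14, Pow(-4, -1)), 1), Pow(Add(Pow(2, 2), Pow(4, 2)), Rational(1, 2))) = Mul(Add(Mul(-14, Rational(-1, 4)), 1), Pow(Add(4, 16), Rational(1, 2))) = Mul(Add(Rational(7, 2), 1), Pow(20, Rational(1, 2))) = Mul(Rational(9, 2), Mul(2, Pow(5, Rational(1, 2)))) = Mul(9, Pow(5, Rational(1, 2)))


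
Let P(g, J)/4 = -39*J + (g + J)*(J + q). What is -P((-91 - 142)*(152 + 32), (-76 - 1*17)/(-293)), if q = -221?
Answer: -3248877021076/85849 ≈ -3.7844e+7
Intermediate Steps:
P(g, J) = -156*J + 4*(-221 + J)*(J + g) (P(g, J) = 4*(-39*J + (g + J)*(J - 221)) = 4*(-39*J + (J + g)*(-221 + J)) = 4*(-39*J + (-221 + J)*(J + g)) = -156*J + 4*(-221 + J)*(J + g))
-P((-91 - 142)*(152 + 32), (-76 - 1*17)/(-293)) = -(-1040*(-76 - 1*17)/(-293) - 884*(-91 - 142)*(152 + 32) + 4*((-76 - 1*17)/(-293))**2 + 4*((-76 - 1*17)/(-293))*((-91 - 142)*(152 + 32))) = -(-1040*(-76 - 17)*(-1)/293 - (-205972)*184 + 4*((-76 - 17)*(-1/293))**2 + 4*((-76 - 17)*(-1/293))*(-233*184)) = -(-(-96720)*(-1)/293 - 884*(-42872) + 4*(-93*(-1/293))**2 + 4*(-93*(-1/293))*(-42872)) = -(-1040*93/293 + 37898848 + 4*(93/293)**2 + 4*(93/293)*(-42872)) = -(-96720/293 + 37898848 + 4*(8649/85849) - 15948384/293) = -(-96720/293 + 37898848 + 34596/85849 - 15948384/293) = -1*3248877021076/85849 = -3248877021076/85849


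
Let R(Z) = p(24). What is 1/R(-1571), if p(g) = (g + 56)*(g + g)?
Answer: 1/3840 ≈ 0.00026042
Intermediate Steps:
p(g) = 2*g*(56 + g) (p(g) = (56 + g)*(2*g) = 2*g*(56 + g))
R(Z) = 3840 (R(Z) = 2*24*(56 + 24) = 2*24*80 = 3840)
1/R(-1571) = 1/3840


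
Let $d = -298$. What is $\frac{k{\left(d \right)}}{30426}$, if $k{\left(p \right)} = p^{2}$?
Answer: $\frac{44402}{15213} \approx 2.9187$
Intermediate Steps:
$\frac{k{\left(d \right)}}{30426} = \frac{\left(-298\right)^{2}}{30426} = 88804 \cdot \frac{1}{30426} = \frac{44402}{15213}$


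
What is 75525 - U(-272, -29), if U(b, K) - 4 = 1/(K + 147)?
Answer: 8911477/118 ≈ 75521.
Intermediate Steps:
U(b, K) = 4 + 1/(147 + K) (U(b, K) = 4 + 1/(K + 147) = 4 + 1/(147 + K))
75525 - U(-272, -29) = 75525 - (589 + 4*(-29))/(147 - 29) = 75525 - (589 - 116)/118 = 75525 - 473/118 = 8911477/118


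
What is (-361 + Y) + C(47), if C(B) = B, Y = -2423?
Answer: -2737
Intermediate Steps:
(-361 + Y) + C(47) = (-361 - 2423) + 47 = -2784 + 47 = -2737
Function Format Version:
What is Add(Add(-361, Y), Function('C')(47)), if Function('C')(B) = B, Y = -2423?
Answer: -2737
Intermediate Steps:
Add(Add(-361, Y), Function('C')(47)) = Add(Add(-361, -2423), 47) = Add(-2784, 47) = -2737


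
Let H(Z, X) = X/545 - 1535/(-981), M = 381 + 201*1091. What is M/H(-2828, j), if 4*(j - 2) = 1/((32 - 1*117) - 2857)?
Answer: 2535983194176/18106243 ≈ 1.4006e+5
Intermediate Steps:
M = 219672 (M = 381 + 219291 = 219672)
j = 23535/11768 (j = 2 + 1/(4*((32 - 1*117) - 2857)) = 2 + 1/(4*((32 - 117) - 2857)) = 2 + 1/(4*(-85 - 2857)) = 2 + (1/4)/(-2942) = 2 + (1/4)*(-1/2942) = 2 - 1/11768 = 23535/11768 ≈ 1.9999)
H(Z, X) = 1535/981 + X/545 (H(Z, X) = X*(1/545) - 1535*(-1/981) = X/545 + 1535/981 = 1535/981 + X/545)
M/H(-2828, j) = 219672/(1535/981 + (1/545)*(23535/11768)) = 219672/(1535/981 + 4707/1282712) = 219672/(18106243/11544408) = 219672*(11544408/18106243) = 2535983194176/18106243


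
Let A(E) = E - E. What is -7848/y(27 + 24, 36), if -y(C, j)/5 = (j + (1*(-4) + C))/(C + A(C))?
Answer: 400248/415 ≈ 964.45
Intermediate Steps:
A(E) = 0
y(C, j) = -5*(-4 + C + j)/C (y(C, j) = -5*(j + (1*(-4) + C))/(C + 0) = -5*(j + (-4 + C))/C = -5*(-4 + C + j)/C)
-7848/y(27 + 24, 36) = -7848*(27 + 24)/(5*(4 - (27 + 24) - 1*36)) = -7848*51/(5*(4 - 1*51 - 36)) = -7848*51/(5*(4 - 51 - 36)) = -7848/(5*(1/51)*(-83)) = -7848/(-415/51) = -7848*(-51/415) = 400248/415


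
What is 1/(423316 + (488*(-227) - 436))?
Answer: 1/312104 ≈ 3.2041e-6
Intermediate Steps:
1/(423316 + (488*(-227) - 436)) = 1/(423316 + (-110776 - 436)) = 1/(423316 - 111212) = 1/312104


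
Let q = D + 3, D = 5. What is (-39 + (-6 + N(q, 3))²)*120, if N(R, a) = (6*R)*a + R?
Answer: 2553240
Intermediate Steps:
q = 8 (q = 5 + 3 = 8)
N(R, a) = R + 6*R*a (N(R, a) = 6*R*a + R = R + 6*R*a)
(-39 + (-6 + N(q, 3))²)*120 = (-39 + (-6 + 8*(1 + 6*3))²)*120 = (-39 + (-6 + 8*(1 + 18))²)*120 = (-39 + (-6 + 8*19)²)*120 = (-39 + (-6 + 152)²)*120 = (-39 + 146²)*120 = (-39 + 21316)*120 = 21277*120 = 2553240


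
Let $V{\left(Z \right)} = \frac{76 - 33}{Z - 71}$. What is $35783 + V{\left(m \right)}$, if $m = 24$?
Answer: $\frac{1681758}{47} \approx 35782.0$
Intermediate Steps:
$V{\left(Z \right)} = \frac{43}{-71 + Z}$
$35783 + V{\left(m \right)} = 35783 + \frac{43}{-71 + 24} = 35783 + \frac{43}{-47} = 35783 + 43 \left(- \frac{1}{47}\right) = 35783 - \frac{43}{47} = \frac{1681758}{47}$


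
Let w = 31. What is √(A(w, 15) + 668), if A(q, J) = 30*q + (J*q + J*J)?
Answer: 4*√143 ≈ 47.833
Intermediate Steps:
A(q, J) = J² + 30*q + J*q (A(q, J) = 30*q + (J*q + J²) = 30*q + (J² + J*q) = J² + 30*q + J*q)
√(A(w, 15) + 668) = √((15² + 30*31 + 15*31) + 668) = √((225 + 930 + 465) + 668) = √(1620 + 668) = √2288 = 4*√143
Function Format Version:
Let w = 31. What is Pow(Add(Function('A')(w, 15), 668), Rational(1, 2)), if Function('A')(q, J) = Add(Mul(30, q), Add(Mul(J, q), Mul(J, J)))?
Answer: Mul(4, Pow(143, Rational(1, 2))) ≈ 47.833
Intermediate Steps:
Function('A')(q, J) = Add(Pow(J, 2), Mul(30, q), Mul(J, q)) (Function('A')(q, J) = Add(Mul(30, q), Add(Mul(J, q), Pow(J, 2))) = Add(Mul(30, q), Add(Pow(J, 2), Mul(J, q))) = Add(Pow(J, 2), Mul(30, q), Mul(J, q)))
Pow(Add(Function('A')(w, 15), 668), Rational(1, 2)) = Pow(Add(Add(Pow(15, 2), Mul(30, 31), Mul(15, 31)), 668), Rational(1, 2)) = Pow(Add(Add(225, 930, 465), 668), Rational(1, 2)) = Pow(Add(1620, 668), Rational(1, 2)) = Pow(2288, Rational(1, 2)) = Mul(4, Pow(143, Rational(1, 2)))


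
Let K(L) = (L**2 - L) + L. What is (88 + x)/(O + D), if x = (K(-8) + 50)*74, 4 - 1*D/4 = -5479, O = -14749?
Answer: 8524/7183 ≈ 1.1867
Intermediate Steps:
D = 21932 (D = 16 - 4*(-5479) = 16 + 21916 = 21932)
K(L) = L**2
x = 8436 (x = ((-8)**2 + 50)*74 = (64 + 50)*74 = 114*74 = 8436)
(88 + x)/(O + D) = (88 + 8436)/(-14749 + 21932) = 8524/7183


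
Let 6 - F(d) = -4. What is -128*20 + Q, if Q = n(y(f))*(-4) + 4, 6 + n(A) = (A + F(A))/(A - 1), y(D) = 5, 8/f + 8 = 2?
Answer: -2547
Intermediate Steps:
f = -4/3 (f = 8/(-8 + 2) = 8/(-6) = 8*(-1/6) = -4/3 ≈ -1.3333)
F(d) = 10 (F(d) = 6 - 1*(-4) = 6 + 4 = 10)
n(A) = -6 + (10 + A)/(-1 + A) (n(A) = -6 + (A + 10)/(A - 1) = -6 + (10 + A)/(-1 + A))
Q = 13 (Q = ((16 - 5*5)/(-1 + 5))*(-4) + 4 = ((16 - 25)/4)*(-4) + 4 = ((1/4)*(-9))*(-4) + 4 = -9/4*(-4) + 4 = 9 + 4 = 13)
-128*20 + Q = -128*20 + 13 = -2560 + 13 = -2547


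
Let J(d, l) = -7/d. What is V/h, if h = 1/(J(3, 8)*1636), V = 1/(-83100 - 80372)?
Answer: 2863/122604 ≈ 0.023352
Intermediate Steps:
V = -1/163472 (V = 1/(-163472) = -1/163472 ≈ -6.1173e-6)
h = -3/11452 (h = 1/(-7/3*1636) = 1/(-11452/3) = -3/11452 ≈ -0.00026196)
V/h = -1/(163472*(-3/11452)) = -1/163472*(-11452/3) = 2863/122604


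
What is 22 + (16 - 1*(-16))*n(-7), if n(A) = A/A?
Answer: 54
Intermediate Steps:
n(A) = 1
22 + (16 - 1*(-16))*n(-7) = 22 + (16 - 1*(-16))*1 = 22 + (16 + 16)*1 = 22 + 32*1 = 22 + 32 = 54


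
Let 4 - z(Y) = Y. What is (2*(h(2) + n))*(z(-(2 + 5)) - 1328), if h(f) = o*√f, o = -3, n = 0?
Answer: 7902*√2 ≈ 11175.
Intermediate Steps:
z(Y) = 4 - Y
h(f) = -3*√f
(2*(h(2) + n))*(z(-(2 + 5)) - 1328) = (2*(-3*√2 + 0))*((4 - (-1)*(2 + 5)) - 1328) = (2*(-3*√2))*((4 - (-1)*7) - 1328) = (-6*√2)*((4 - 1*(-7)) - 1328) = (-6*√2)*((4 + 7) - 1328) = (-6*√2)*(11 - 1328) = -6*√2*(-1317) = 7902*√2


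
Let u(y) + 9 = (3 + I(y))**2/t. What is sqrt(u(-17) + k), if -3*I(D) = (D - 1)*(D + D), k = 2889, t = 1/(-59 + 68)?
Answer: 3*sqrt(40721) ≈ 605.38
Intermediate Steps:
t = 1/9 ≈ 0.11111
I(D) = -2*D*(-1 + D)/3 (I(D) = -(D - 1)*(D + D)/3 = -(-1 + D)*2*D/3 = -2*D*(-1 + D)/3)
u(y) = -9 + 9*(3 + 2*y*(1 - y)/3)**2 (u(y) = -9 + (3 + 2*y*(1 - y)/3)**2/(1/9) = -9 + (3 + 2*y*(1 - y)/3)**2*9 = -9 + 9*(3 + 2*y*(1 - y)/3)**2)
sqrt(u(-17) + k) = sqrt((-9 + (-9 + 2*(-17)*(-1 - 17))**2) + 2889) = sqrt((-9 + (-9 + 2*(-17)*(-18))**2) + 2889) = sqrt((-9 + (-9 + 612)**2) + 2889) = sqrt((-9 + 603**2) + 2889) = sqrt((-9 + 363609) + 2889) = sqrt(363600 + 2889) = sqrt(366489) = 3*sqrt(40721)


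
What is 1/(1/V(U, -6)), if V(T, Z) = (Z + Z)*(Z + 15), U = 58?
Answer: -108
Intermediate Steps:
V(T, Z) = 2*Z*(15 + Z) (V(T, Z) = (2*Z)*(15 + Z) = 2*Z*(15 + Z))
1/(1/V(U, -6)) = 1/(1/(2*(-6)*(15 - 6))) = 1/(1/(2*(-6)*9)) = 1/(1/(-108)) = 1/(-1/108) = -108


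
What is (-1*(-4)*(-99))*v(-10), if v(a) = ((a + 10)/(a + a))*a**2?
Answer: 0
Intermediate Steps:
v(a) = a*(10 + a)/2 (v(a) = ((10 + a)/((2*a)))*a**2 = ((10 + a)*(1/(2*a)))*a**2 = ((10 + a)/(2*a))*a**2 = a*(10 + a)/2)
(-1*(-4)*(-99))*v(-10) = (-1*(-4)*(-99))*((1/2)*(-10)*(10 - 10)) = (4*(-99))*((1/2)*(-10)*0) = -396*0 = 0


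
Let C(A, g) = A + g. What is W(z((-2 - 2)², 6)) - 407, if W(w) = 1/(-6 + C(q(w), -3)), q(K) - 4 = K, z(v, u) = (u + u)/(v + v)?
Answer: -15067/37 ≈ -407.22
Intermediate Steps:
z(v, u) = u/v (z(v, u) = (2*u)/((2*v)) = (2*u)*(1/(2*v)) = u/v)
q(K) = 4 + K
W(w) = 1/(-5 + w) (W(w) = 1/(-6 + ((4 + w) - 3)) = 1/(-6 + (1 + w)) = 1/(-5 + w))
W(z((-2 - 2)², 6)) - 407 = 1/(-5 + 6/((-2 - 2)²)) - 407 = 1/(-5 + 6/((-4)²)) - 407 = 1/(-5 + 6/16) - 407 = 1/(-5 + 6*(1/16)) - 407 = 1/(-5 + 3/8) - 407 = 1/(-37/8) - 407 = -8/37 - 407 = -15067/37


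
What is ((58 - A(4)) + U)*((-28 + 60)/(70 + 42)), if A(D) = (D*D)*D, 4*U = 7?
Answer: -17/14 ≈ -1.2143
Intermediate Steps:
U = 7/4 (U = (¼)*7 = 7/4 ≈ 1.7500)
A(D) = D³ (A(D) = D²*D = D³)
((58 - A(4)) + U)*((-28 + 60)/(70 + 42)) = ((58 - 1*4³) + 7/4)*((-28 + 60)/(70 + 42)) = ((58 - 1*64) + 7/4)*(32/112) = ((58 - 64) + 7/4)*(32*(1/112)) = (-6 + 7/4)*(2/7) = -17/4*2/7 = -17/14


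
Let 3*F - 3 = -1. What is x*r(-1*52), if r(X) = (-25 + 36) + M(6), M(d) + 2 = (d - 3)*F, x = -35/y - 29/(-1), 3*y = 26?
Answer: 7139/26 ≈ 274.58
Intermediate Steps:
y = 26/3 (y = (⅓)*26 = 26/3 ≈ 8.6667)
F = ⅔ (F = 1 + (⅓)*(-1) = 1 - ⅓ = ⅔ ≈ 0.66667)
x = 649/26 (x = -35/26/3 - 29/(-1) = -35*3/26 - 29*(-1) = -105/26 + 29 = 649/26 ≈ 24.962)
M(d) = -4 + 2*d/3 (M(d) = -2 + (d - 3)*(⅔) = -2 + (-3 + d)*(⅔) = -2 + (-2 + 2*d/3) = -4 + 2*d/3)
r(X) = 11 (r(X) = (-25 + 36) + (-4 + (⅔)*6) = 11 + (-4 + 4) = 11 + 0 = 11)
x*r(-1*52) = (649/26)*11 = 7139/26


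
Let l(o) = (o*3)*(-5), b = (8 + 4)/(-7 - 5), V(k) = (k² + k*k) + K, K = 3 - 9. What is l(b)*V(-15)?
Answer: 6660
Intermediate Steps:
K = -6
V(k) = -6 + 2*k² (V(k) = (k² + k*k) - 6 = (k² + k²) - 6 = 2*k² - 6 = -6 + 2*k²)
b = -1 (b = 12/(-12) = 12*(-1/12) = -1)
l(o) = -15*o (l(o) = (3*o)*(-5) = -15*o)
l(b)*V(-15) = (-15*(-1))*(-6 + 2*(-15)²) = 15*(-6 + 2*225) = 15*(-6 + 450) = 15*444 = 6660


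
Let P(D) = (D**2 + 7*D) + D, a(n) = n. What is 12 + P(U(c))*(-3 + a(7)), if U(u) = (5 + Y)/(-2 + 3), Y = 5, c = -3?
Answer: 732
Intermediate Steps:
U(u) = 10 (U(u) = (5 + 5)/(-2 + 3) = 10/1 = 10*1 = 10)
P(D) = D**2 + 8*D
12 + P(U(c))*(-3 + a(7)) = 12 + (10*(8 + 10))*(-3 + 7) = 12 + (10*18)*4 = 12 + 180*4 = 12 + 720 = 732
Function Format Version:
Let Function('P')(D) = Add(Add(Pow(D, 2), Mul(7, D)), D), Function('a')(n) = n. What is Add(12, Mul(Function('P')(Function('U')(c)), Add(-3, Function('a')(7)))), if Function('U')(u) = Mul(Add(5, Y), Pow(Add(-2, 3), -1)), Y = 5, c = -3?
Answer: 732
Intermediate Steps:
Function('U')(u) = 10 (Function('U')(u) = Mul(Add(5, 5), Pow(Add(-2, 3), -1)) = Mul(10, Pow(1, -1)) = Mul(10, 1) = 10)
Function('P')(D) = Add(Pow(D, 2), Mul(8, D))
Add(12, Mul(Function('P')(Function('U')(c)), Add(-3, Function('a')(7)))) = Add(12, Mul(Mul(10, Add(8, 10)), Add(-3, 7))) = Add(12, Mul(Mul(10, 18), 4)) = Add(12, Mul(180, 4)) = Add(12, 720) = 732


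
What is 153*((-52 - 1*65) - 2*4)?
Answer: -19125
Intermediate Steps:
153*((-52 - 1*65) - 2*4) = 153*((-52 - 65) - 8) = 153*(-117 - 8) = 153*(-125) = -19125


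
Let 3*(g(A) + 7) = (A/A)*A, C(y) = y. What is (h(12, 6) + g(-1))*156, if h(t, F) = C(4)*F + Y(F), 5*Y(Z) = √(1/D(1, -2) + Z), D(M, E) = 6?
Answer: 2600 + 26*√222/5 ≈ 2677.5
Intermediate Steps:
Y(Z) = √(⅙ + Z)/5 (Y(Z) = √(1/6 + Z)/5 = √(⅙ + Z)/5)
h(t, F) = 4*F + √(6 + 36*F)/30
g(A) = -7 + A/3 (g(A) = -7 + ((A/A)*A)/3 = -7 + (1*A)/3 = -7 + A/3)
(h(12, 6) + g(-1))*156 = ((4*6 + √(6 + 36*6)/30) + (-7 + (⅓)*(-1)))*156 = ((24 + √(6 + 216)/30) + (-7 - ⅓))*156 = ((24 + √222/30) - 22/3)*156 = (50/3 + √222/30)*156 = 2600 + 26*√222/5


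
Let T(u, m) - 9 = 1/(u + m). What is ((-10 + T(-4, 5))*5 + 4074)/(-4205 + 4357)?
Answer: 2037/76 ≈ 26.803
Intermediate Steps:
T(u, m) = 9 + 1/(m + u) (T(u, m) = 9 + 1/(u + m) = 9 + 1/(m + u))
((-10 + T(-4, 5))*5 + 4074)/(-4205 + 4357) = ((-10 + (1 + 9*5 + 9*(-4))/(5 - 4))*5 + 4074)/(-4205 + 4357) = ((-10 + (1 + 45 - 36)/1)*5 + 4074)/152 = ((-10 + 1*10)*5 + 4074)*(1/152) = ((-10 + 10)*5 + 4074)*(1/152) = (0*5 + 4074)*(1/152) = (0 + 4074)*(1/152) = 4074*(1/152) = 2037/76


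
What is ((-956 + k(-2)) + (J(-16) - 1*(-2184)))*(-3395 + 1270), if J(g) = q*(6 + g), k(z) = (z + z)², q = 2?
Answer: -2601000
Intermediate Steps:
k(z) = 4*z² (k(z) = (2*z)² = 4*z²)
J(g) = 12 + 2*g (J(g) = 2*(6 + g) = 12 + 2*g)
((-956 + k(-2)) + (J(-16) - 1*(-2184)))*(-3395 + 1270) = ((-956 + 4*(-2)²) + ((12 + 2*(-16)) - 1*(-2184)))*(-3395 + 1270) = ((-956 + 4*4) + ((12 - 32) + 2184))*(-2125) = ((-956 + 16) + (-20 + 2184))*(-2125) = (-940 + 2164)*(-2125) = 1224*(-2125) = -2601000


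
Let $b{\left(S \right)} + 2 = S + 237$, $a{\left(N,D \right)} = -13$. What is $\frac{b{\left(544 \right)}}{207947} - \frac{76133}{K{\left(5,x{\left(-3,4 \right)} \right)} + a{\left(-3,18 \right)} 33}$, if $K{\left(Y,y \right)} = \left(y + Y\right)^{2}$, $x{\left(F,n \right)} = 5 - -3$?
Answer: $\frac{15831831491}{54066220} \approx 292.82$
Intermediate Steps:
$x{\left(F,n \right)} = 8$ ($x{\left(F,n \right)} = 5 + 3 = 8$)
$K{\left(Y,y \right)} = \left(Y + y\right)^{2}$
$b{\left(S \right)} = 235 + S$ ($b{\left(S \right)} = -2 + \left(S + 237\right) = -2 + \left(237 + S\right) = 235 + S$)
$\frac{b{\left(544 \right)}}{207947} - \frac{76133}{K{\left(5,x{\left(-3,4 \right)} \right)} + a{\left(-3,18 \right)} 33} = \frac{235 + 544}{207947} - \frac{76133}{\left(5 + 8\right)^{2} - 429} = 779 \cdot \frac{1}{207947} - \frac{76133}{13^{2} - 429} = \frac{779}{207947} - \frac{76133}{169 - 429} = \frac{779}{207947} - \frac{76133}{-260} = \frac{779}{207947} - - \frac{76133}{260} = \frac{779}{207947} + \frac{76133}{260} = \frac{15831831491}{54066220}$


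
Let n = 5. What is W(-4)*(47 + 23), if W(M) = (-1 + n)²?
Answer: 1120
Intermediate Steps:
W(M) = 16 (W(M) = (-1 + 5)² = 4² = 16)
W(-4)*(47 + 23) = 16*(47 + 23) = 16*70 = 1120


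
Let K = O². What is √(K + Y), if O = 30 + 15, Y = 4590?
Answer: 21*√15 ≈ 81.333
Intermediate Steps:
O = 45
K = 2025 (K = 45² = 2025)
√(K + Y) = √(2025 + 4590) = √6615 = 21*√15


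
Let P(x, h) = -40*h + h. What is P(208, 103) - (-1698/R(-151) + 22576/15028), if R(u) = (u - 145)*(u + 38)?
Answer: -14852212807/3696004 ≈ -4018.5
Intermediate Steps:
P(x, h) = -39*h
R(u) = (-145 + u)*(38 + u)
P(208, 103) - (-1698/R(-151) + 22576/15028) = -39*103 - (-1698/(-5510 + (-151)**2 - 107*(-151)) + 22576/15028) = -4017 - (-1698/(-5510 + 22801 + 16157) + 22576*(1/15028)) = -4017 - (-1698/33448 + 332/221) = -4017 - (-1698*1/33448 + 332/221) = -4017 - (-849/16724 + 332/221) = -4017 - 1*5364739/3696004 = -4017 - 5364739/3696004 = -14852212807/3696004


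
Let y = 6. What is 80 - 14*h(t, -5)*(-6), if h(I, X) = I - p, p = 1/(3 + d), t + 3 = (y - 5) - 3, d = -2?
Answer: -424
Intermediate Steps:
t = -5 (t = -3 + ((6 - 5) - 3) = -3 + (1 - 3) = -3 - 2 = -5)
p = 1 (p = 1/(3 - 2) = 1/1 = 1)
h(I, X) = -1 + I (h(I, X) = I - 1*1 = I - 1 = -1 + I)
80 - 14*h(t, -5)*(-6) = 80 - 14*(-1 - 5)*(-6) = 80 - (-84)*(-6) = 80 - 14*36 = 80 - 504 = -424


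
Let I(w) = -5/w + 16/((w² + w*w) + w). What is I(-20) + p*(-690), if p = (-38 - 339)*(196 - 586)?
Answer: -79131545789/780 ≈ -1.0145e+8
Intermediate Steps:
I(w) = -5/w + 16/(w + 2*w²) (I(w) = -5/w + 16/((w² + w²) + w) = -5/w + 16/(2*w² + w) = -5/w + 16/(w + 2*w²))
p = 147030 (p = -377*(-390) = 147030)
I(-20) + p*(-690) = (11 - 10*(-20))/((-20)*(1 + 2*(-20))) + 147030*(-690) = -(11 + 200)/(20*(1 - 40)) - 101450700 = -1/20*211/(-39) - 101450700 = -1/20*(-1/39)*211 - 101450700 = 211/780 - 101450700 = -79131545789/780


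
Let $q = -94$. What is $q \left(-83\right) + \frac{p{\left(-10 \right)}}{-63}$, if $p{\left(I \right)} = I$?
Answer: $\frac{491536}{63} \approx 7802.2$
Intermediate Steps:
$q \left(-83\right) + \frac{p{\left(-10 \right)}}{-63} = \left(-94\right) \left(-83\right) - \frac{10}{-63} = 7802 - - \frac{10}{63} = 7802 + \frac{10}{63} = \frac{491536}{63}$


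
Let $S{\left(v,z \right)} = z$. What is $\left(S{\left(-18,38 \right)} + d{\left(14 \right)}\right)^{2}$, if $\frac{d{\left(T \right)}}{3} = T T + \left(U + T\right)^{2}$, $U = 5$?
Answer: $2920681$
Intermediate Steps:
$d{\left(T \right)} = 3 T^{2} + 3 \left(5 + T\right)^{2}$ ($d{\left(T \right)} = 3 \left(T T + \left(5 + T\right)^{2}\right) = 3 \left(T^{2} + \left(5 + T\right)^{2}\right) = 3 T^{2} + 3 \left(5 + T\right)^{2}$)
$\left(S{\left(-18,38 \right)} + d{\left(14 \right)}\right)^{2} = \left(38 + \left(3 \cdot 14^{2} + 3 \left(5 + 14\right)^{2}\right)\right)^{2} = \left(38 + \left(3 \cdot 196 + 3 \cdot 19^{2}\right)\right)^{2} = \left(38 + \left(588 + 3 \cdot 361\right)\right)^{2} = \left(38 + \left(588 + 1083\right)\right)^{2} = \left(38 + 1671\right)^{2} = 1709^{2} = 2920681$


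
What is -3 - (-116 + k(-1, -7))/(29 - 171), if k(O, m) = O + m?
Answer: -275/71 ≈ -3.8732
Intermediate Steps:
-3 - (-116 + k(-1, -7))/(29 - 171) = -3 - (-116 + (-1 - 7))/(29 - 171) = -3 - (-116 - 8)/(-142) = -3 - (-124)*(-1)/142 = -3 - 1*62/71 = -3 - 62/71 = -275/71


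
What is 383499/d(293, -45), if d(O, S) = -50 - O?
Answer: -383499/343 ≈ -1118.1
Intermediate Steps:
383499/d(293, -45) = 383499/(-50 - 1*293) = 383499/(-50 - 293) = 383499/(-343) = 383499*(-1/343) = -383499/343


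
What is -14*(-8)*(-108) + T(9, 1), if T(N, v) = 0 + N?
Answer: -12087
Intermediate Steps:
T(N, v) = N
-14*(-8)*(-108) + T(9, 1) = -14*(-8)*(-108) + 9 = 112*(-108) + 9 = -12096 + 9 = -12087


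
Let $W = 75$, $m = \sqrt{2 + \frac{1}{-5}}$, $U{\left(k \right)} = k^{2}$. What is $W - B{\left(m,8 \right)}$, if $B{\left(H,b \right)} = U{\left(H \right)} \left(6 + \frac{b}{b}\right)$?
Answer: $\frac{312}{5} \approx 62.4$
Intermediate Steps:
$m = \frac{3 \sqrt{5}}{5}$ ($m = \sqrt{2 - \frac{1}{5}} = \sqrt{\frac{9}{5}} = \frac{3 \sqrt{5}}{5} \approx 1.3416$)
$B{\left(H,b \right)} = 7 H^{2}$ ($B{\left(H,b \right)} = H^{2} \left(6 + \frac{b}{b}\right) = H^{2} \left(6 + 1\right) = H^{2} \cdot 7 = 7 H^{2}$)
$W - B{\left(m,8 \right)} = 75 - 7 \left(\frac{3 \sqrt{5}}{5}\right)^{2} = 75 - 7 \cdot \frac{9}{5} = 75 - \frac{63}{5} = \frac{312}{5}$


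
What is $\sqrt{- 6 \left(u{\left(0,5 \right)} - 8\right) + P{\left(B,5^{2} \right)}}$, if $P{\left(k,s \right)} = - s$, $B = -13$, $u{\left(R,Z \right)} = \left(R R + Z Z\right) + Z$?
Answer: $i \sqrt{157} \approx 12.53 i$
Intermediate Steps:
$u{\left(R,Z \right)} = Z + R^{2} + Z^{2}$ ($u{\left(R,Z \right)} = \left(R^{2} + Z^{2}\right) + Z = Z + R^{2} + Z^{2}$)
$\sqrt{- 6 \left(u{\left(0,5 \right)} - 8\right) + P{\left(B,5^{2} \right)}} = \sqrt{- 6 \left(\left(5 + 0^{2} + 5^{2}\right) - 8\right) - 5^{2}} = \sqrt{- 6 \left(\left(5 + 0 + 25\right) - 8\right) - 25} = \sqrt{- 6 \left(30 - 8\right) - 25} = \sqrt{\left(-6\right) 22 - 25} = \sqrt{-132 - 25} = \sqrt{-157} = i \sqrt{157}$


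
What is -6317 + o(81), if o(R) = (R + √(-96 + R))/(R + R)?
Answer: -12633/2 + I*√15/162 ≈ -6316.5 + 0.023907*I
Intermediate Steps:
o(R) = (R + √(-96 + R))/(2*R) (o(R) = (R + √(-96 + R))/((2*R)) = (R + √(-96 + R))*(1/(2*R)) = (R + √(-96 + R))/(2*R))
-6317 + o(81) = -6317 + (½)*(81 + √(-96 + 81))/81 = -6317 + (½)*(1/81)*(81 + √(-15)) = -6317 + (½)*(1/81)*(81 + I*√15) = -6317 + (½ + I*√15/162) = -12633/2 + I*√15/162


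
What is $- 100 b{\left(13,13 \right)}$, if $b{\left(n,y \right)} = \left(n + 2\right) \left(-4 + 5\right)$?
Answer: $-1500$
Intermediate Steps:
$b{\left(n,y \right)} = 2 + n$ ($b{\left(n,y \right)} = \left(2 + n\right) 1 = 2 + n$)
$- 100 b{\left(13,13 \right)} = - 100 \left(2 + 13\right) = \left(-100\right) 15 = -1500$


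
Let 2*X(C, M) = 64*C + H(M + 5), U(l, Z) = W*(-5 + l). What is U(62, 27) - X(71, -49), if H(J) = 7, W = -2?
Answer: -4779/2 ≈ -2389.5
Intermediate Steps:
U(l, Z) = 10 - 2*l (U(l, Z) = -2*(-5 + l) = 10 - 2*l)
X(C, M) = 7/2 + 32*C (X(C, M) = (64*C + 7)/2 = (7 + 64*C)/2 = 7/2 + 32*C)
U(62, 27) - X(71, -49) = (10 - 2*62) - (7/2 + 32*71) = (10 - 124) - (7/2 + 2272) = -114 - 1*4551/2 = -114 - 4551/2 = -4779/2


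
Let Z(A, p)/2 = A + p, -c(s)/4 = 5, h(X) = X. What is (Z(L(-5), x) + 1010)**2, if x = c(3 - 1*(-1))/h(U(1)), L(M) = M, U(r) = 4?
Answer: 980100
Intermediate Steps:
c(s) = -20 (c(s) = -4*5 = -20)
x = -5 (x = -20/4 = -20*1/4 = -5)
Z(A, p) = 2*A + 2*p (Z(A, p) = 2*(A + p) = 2*A + 2*p)
(Z(L(-5), x) + 1010)**2 = ((2*(-5) + 2*(-5)) + 1010)**2 = ((-10 - 10) + 1010)**2 = (-20 + 1010)**2 = 990**2 = 980100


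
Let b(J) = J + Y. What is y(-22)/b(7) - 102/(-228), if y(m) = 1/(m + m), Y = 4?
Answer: 4095/9196 ≈ 0.44530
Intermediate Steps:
y(m) = 1/(2*m)
b(J) = 4 + J (b(J) = J + 4 = 4 + J)
y(-22)/b(7) - 102/(-228) = ((1/2)/(-22))/(4 + 7) - 102/(-228) = ((1/2)*(-1/22))/11 - 102*(-1/228) = -1/44*1/11 + 17/38 = -1/484 + 17/38 = 4095/9196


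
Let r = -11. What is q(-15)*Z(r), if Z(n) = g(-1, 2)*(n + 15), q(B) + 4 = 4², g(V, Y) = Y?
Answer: 96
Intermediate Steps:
q(B) = 12 (q(B) = -4 + 4² = -4 + 16 = 12)
Z(n) = 30 + 2*n (Z(n) = 2*(n + 15) = 2*(15 + n) = 30 + 2*n)
q(-15)*Z(r) = 12*(30 + 2*(-11)) = 12*(30 - 22) = 12*8 = 96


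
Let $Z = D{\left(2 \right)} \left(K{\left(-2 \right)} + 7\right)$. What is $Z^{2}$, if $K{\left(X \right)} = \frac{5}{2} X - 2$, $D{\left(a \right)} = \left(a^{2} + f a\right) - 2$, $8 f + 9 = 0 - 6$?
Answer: $0$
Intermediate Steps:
$f = - \frac{15}{8}$ ($f = - \frac{9}{8} + \frac{0 - 6}{8} = - \frac{9}{8} + \frac{1}{8} \left(-6\right) = - \frac{9}{8} - \frac{3}{4} = - \frac{15}{8} \approx -1.875$)
$D{\left(a \right)} = -2 + a^{2} - \frac{15 a}{8}$ ($D{\left(a \right)} = \left(a^{2} - \frac{15 a}{8}\right) - 2 = -2 + a^{2} - \frac{15 a}{8}$)
$K{\left(X \right)} = -2 + \frac{5 X}{2}$ ($K{\left(X \right)} = 5 \cdot \frac{1}{2} X - 2 = \frac{5 X}{2} - 2 = -2 + \frac{5 X}{2}$)
$Z = 0$ ($Z = \left(-2 + 2^{2} - \frac{15}{4}\right) \left(\left(-2 + \frac{5}{2} \left(-2\right)\right) + 7\right) = \left(-2 + 4 - \frac{15}{4}\right) \left(\left(-2 - 5\right) + 7\right) = - \frac{7 \left(-7 + 7\right)}{4} = \left(- \frac{7}{4}\right) 0 = 0$)
$Z^{2} = 0^{2} = 0$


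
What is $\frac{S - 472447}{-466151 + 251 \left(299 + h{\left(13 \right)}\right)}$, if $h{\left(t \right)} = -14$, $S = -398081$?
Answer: $\frac{108816}{49327} \approx 2.206$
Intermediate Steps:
$\frac{S - 472447}{-466151 + 251 \left(299 + h{\left(13 \right)}\right)} = \frac{-398081 - 472447}{-466151 + 251 \left(299 - 14\right)} = - \frac{870528}{-466151 + 251 \cdot 285} = - \frac{870528}{-466151 + 71535} = - \frac{870528}{-394616} = \left(-870528\right) \left(- \frac{1}{394616}\right) = \frac{108816}{49327}$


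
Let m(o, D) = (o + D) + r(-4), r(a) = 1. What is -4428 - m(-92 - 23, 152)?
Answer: -4466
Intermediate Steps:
m(o, D) = 1 + D + o (m(o, D) = (o + D) + 1 = (D + o) + 1 = 1 + D + o)
-4428 - m(-92 - 23, 152) = -4428 - (1 + 152 + (-92 - 23)) = -4428 - (1 + 152 - 115) = -4428 - 1*38 = -4428 - 38 = -4466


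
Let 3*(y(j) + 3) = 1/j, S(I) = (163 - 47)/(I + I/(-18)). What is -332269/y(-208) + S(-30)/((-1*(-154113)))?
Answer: 905339271761692/8178520055 ≈ 1.1070e+5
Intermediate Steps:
S(I) = 2088/(17*I) (S(I) = 116/(I + I*(-1/18)) = 116/(I - I/18) = 116/((17*I/18)) = 116*(18/(17*I)) = 2088/(17*I))
y(j) = -3 + 1/(3*j)
-332269/y(-208) + S(-30)/((-1*(-154113))) = -332269/(-3 + (⅓)/(-208)) + ((2088/17)/(-30))/((-1*(-154113))) = -332269/(-3 + (⅓)*(-1/208)) + ((2088/17)*(-1/30))/154113 = -332269/(-3 - 1/624) - 348/85*1/154113 = -332269/(-1873/624) - 116/4366535 = -332269*(-624/1873) - 116/4366535 = 207335856/1873 - 116/4366535 = 905339271761692/8178520055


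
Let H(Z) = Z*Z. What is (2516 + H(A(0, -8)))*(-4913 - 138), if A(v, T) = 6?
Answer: -12890152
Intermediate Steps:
H(Z) = Z²
(2516 + H(A(0, -8)))*(-4913 - 138) = (2516 + 6²)*(-4913 - 138) = (2516 + 36)*(-5051) = 2552*(-5051) = -12890152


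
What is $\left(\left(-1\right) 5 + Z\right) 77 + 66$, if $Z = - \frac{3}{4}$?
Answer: $- \frac{1507}{4} \approx -376.75$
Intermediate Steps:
$Z = - \frac{3}{4}$ ($Z = \left(-3\right) \frac{1}{4} = - \frac{3}{4} \approx -0.75$)
$\left(\left(-1\right) 5 + Z\right) 77 + 66 = \left(\left(-1\right) 5 - \frac{3}{4}\right) 77 + 66 = \left(-5 - \frac{3}{4}\right) 77 + 66 = \left(- \frac{23}{4}\right) 77 + 66 = - \frac{1771}{4} + 66 = - \frac{1507}{4}$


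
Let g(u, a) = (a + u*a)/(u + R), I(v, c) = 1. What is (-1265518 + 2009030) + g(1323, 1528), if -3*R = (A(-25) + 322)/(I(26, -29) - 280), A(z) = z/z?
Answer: 412631111176/553837 ≈ 7.4504e+5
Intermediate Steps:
A(z) = 1
R = 323/837 (R = -(1 + 322)/(3*(1 - 280)) = -323/(3*(-279)) = -323*(-1)/(3*279) = -⅓*(-323/279) = 323/837 ≈ 0.38590)
g(u, a) = (a + a*u)/(323/837 + u) (g(u, a) = (a + u*a)/(u + 323/837) = (a + a*u)/(323/837 + u))
(-1265518 + 2009030) + g(1323, 1528) = (-1265518 + 2009030) + 837*1528*(1 + 1323)/(323 + 837*1323) = 743512 + 837*1528*1324/(323 + 1107351) = 743512 + 837*1528*1324/1107674 = 743512 + 837*1528*(1/1107674)*1324 = 743512 + 846655632/553837 = 412631111176/553837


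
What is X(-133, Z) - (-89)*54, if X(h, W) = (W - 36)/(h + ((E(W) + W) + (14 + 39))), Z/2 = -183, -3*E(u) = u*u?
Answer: 108370695/22549 ≈ 4806.0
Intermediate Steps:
E(u) = -u²/3 (E(u) = -u*u/3 = -u²/3)
Z = -366 (Z = 2*(-183) = -366)
X(h, W) = (-36 + W)/(53 + W + h - W²/3) (X(h, W) = (W - 36)/(h + ((-W²/3 + W) + (14 + 39))) = (-36 + W)/(h + ((W - W²/3) + 53)) = (-36 + W)/(h + (53 + W - W²/3)) = (-36 + W)/(53 + W + h - W²/3))
X(-133, Z) - (-89)*54 = 3*(-36 - 366)/(159 - 1*(-366)² + 3*(-366) + 3*(-133)) - (-89)*54 = 3*(-402)/(159 - 1*133956 - 1098 - 399) - 1*(-4806) = 3*(-402)/(159 - 133956 - 1098 - 399) + 4806 = 3*(-402)/(-135294) + 4806 = 3*(-1/135294)*(-402) + 4806 = 201/22549 + 4806 = 108370695/22549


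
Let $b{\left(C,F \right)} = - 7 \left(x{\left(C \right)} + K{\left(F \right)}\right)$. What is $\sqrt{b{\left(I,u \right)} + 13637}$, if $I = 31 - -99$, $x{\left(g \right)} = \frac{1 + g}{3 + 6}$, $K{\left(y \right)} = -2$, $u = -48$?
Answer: $\frac{\sqrt{121942}}{3} \approx 116.4$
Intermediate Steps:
$x{\left(g \right)} = \frac{1}{9} + \frac{g}{9}$ ($x{\left(g \right)} = \frac{1 + g}{9} = \left(1 + g\right) \frac{1}{9} = \frac{1}{9} + \frac{g}{9}$)
$I = 130$ ($I = 31 + 99 = 130$)
$b{\left(C,F \right)} = \frac{119}{9} - \frac{7 C}{9}$ ($b{\left(C,F \right)} = - 7 \left(\left(\frac{1}{9} + \frac{C}{9}\right) - 2\right) = - 7 \left(- \frac{17}{9} + \frac{C}{9}\right) = \frac{119}{9} - \frac{7 C}{9}$)
$\sqrt{b{\left(I,u \right)} + 13637} = \sqrt{\left(\frac{119}{9} - \frac{910}{9}\right) + 13637} = \sqrt{- \frac{791}{9} + 13637} = \sqrt{\frac{121942}{9}} = \frac{\sqrt{121942}}{3}$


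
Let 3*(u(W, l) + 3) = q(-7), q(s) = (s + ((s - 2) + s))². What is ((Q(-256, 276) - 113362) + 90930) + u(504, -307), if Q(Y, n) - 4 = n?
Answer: -65936/3 ≈ -21979.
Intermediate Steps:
Q(Y, n) = 4 + n
q(s) = (-2 + 3*s)² (q(s) = (s + ((-2 + s) + s))² = (s + (-2 + 2*s))² = (-2 + 3*s)²)
u(W, l) = 520/3 (u(W, l) = -3 + (-2 + 3*(-7))²/3 = -3 + (-2 - 21)²/3 = -3 + (⅓)*(-23)² = -3 + (⅓)*529 = -3 + 529/3 = 520/3)
((Q(-256, 276) - 113362) + 90930) + u(504, -307) = (((4 + 276) - 113362) + 90930) + 520/3 = ((280 - 113362) + 90930) + 520/3 = (-113082 + 90930) + 520/3 = -22152 + 520/3 = -65936/3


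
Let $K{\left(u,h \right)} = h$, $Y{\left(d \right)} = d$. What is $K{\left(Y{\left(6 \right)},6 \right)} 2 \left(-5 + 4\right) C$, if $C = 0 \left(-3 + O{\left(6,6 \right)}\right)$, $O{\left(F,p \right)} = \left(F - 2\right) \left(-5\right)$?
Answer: $0$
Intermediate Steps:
$O{\left(F,p \right)} = 10 - 5 F$ ($O{\left(F,p \right)} = \left(-2 + F\right) \left(-5\right) = 10 - 5 F$)
$C = 0$ ($C = 0 \left(-3 + \left(10 - 30\right)\right) = 0 \left(-3 - 20\right) = 0 \left(-23\right) = 0$)
$K{\left(Y{\left(6 \right)},6 \right)} 2 \left(-5 + 4\right) C = 6 \cdot 2 \left(-5 + 4\right) 0 = 6 \cdot 2 \left(-1\right) 0 = 6 \left(-2\right) 0 = \left(-12\right) 0 = 0$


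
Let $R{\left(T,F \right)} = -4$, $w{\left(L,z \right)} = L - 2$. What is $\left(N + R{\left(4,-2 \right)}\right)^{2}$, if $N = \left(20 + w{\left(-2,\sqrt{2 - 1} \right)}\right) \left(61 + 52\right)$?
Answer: $3254416$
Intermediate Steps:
$w{\left(L,z \right)} = -2 + L$
$N = 1808$ ($N = \left(20 - 4\right) \left(61 + 52\right) = \left(20 - 4\right) 113 = 16 \cdot 113 = 1808$)
$\left(N + R{\left(4,-2 \right)}\right)^{2} = \left(1808 - 4\right)^{2} = 1804^{2} = 3254416$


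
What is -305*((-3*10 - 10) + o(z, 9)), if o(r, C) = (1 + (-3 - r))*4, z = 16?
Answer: 34160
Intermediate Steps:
o(r, C) = -8 - 4*r (o(r, C) = (-2 - r)*4 = -8 - 4*r)
-305*((-3*10 - 10) + o(z, 9)) = -305*((-3*10 - 10) + (-8 - 4*16)) = -305*((-30 - 10) + (-8 - 64)) = -305*(-40 - 72) = -305*(-112) = 34160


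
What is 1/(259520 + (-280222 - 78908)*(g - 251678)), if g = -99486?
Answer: 1/126113786840 ≈ 7.9294e-12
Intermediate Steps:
1/(259520 + (-280222 - 78908)*(g - 251678)) = 1/(259520 + (-280222 - 78908)*(-99486 - 251678)) = 1/(259520 - 359130*(-351164)) = 1/(259520 + 126113527320) = 1/126113786840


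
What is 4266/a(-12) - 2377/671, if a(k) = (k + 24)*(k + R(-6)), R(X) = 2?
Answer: -524621/13420 ≈ -39.092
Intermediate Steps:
a(k) = (2 + k)*(24 + k) (a(k) = (k + 24)*(k + 2) = (24 + k)*(2 + k) = (2 + k)*(24 + k))
4266/a(-12) - 2377/671 = 4266/(48 + (-12)² + 26*(-12)) - 2377/671 = 4266/(48 + 144 - 312) - 2377*1/671 = 4266/(-120) - 2377/671 = 4266*(-1/120) - 2377/671 = -711/20 - 2377/671 = -524621/13420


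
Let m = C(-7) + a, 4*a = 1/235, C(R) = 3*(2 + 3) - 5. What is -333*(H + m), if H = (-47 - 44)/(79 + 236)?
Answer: -608021/188 ≈ -3234.2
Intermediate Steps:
C(R) = 10 (C(R) = 3*5 - 5 = 15 - 5 = 10)
a = 1/940 (a = (1/4)/235 = (1/4)*(1/235) = 1/940 ≈ 0.0010638)
H = -13/45 (H = -91/315 = -91*1/315 = -13/45 ≈ -0.28889)
m = 9401/940 (m = 10 + 1/940 = 9401/940 ≈ 10.001)
-333*(H + m) = -333*(-13/45 + 9401/940) = -333*16433/1692 = -608021/188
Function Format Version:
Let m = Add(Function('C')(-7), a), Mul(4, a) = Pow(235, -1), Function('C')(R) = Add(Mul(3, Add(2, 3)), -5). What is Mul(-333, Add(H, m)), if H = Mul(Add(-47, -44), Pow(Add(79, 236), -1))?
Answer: Rational(-608021, 188) ≈ -3234.2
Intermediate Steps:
Function('C')(R) = 10 (Function('C')(R) = Add(Mul(3, 5), -5) = Add(15, -5) = 10)
a = Rational(1, 940) (a = Mul(Rational(1, 4), Pow(235, -1)) = Mul(Rational(1, 4), Rational(1, 235)) = Rational(1, 940) ≈ 0.0010638)
H = Rational(-13, 45) (H = Mul(-91, Pow(315, -1)) = Mul(-91, Rational(1, 315)) = Rational(-13, 45) ≈ -0.28889)
m = Rational(9401, 940) (m = Add(10, Rational(1, 940)) = Rational(9401, 940) ≈ 10.001)
Mul(-333, Add(H, m)) = Mul(-333, Add(Rational(-13, 45), Rational(9401, 940))) = Mul(-333, Rational(16433, 1692)) = Rational(-608021, 188)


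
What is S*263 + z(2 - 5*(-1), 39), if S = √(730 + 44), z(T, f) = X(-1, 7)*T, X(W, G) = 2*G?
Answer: 98 + 789*√86 ≈ 7414.9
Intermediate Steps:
z(T, f) = 14*T (z(T, f) = (2*7)*T = 14*T)
S = 3*√86 (S = √774 = 3*√86 ≈ 27.821)
S*263 + z(2 - 5*(-1), 39) = (3*√86)*263 + 14*(2 - 5*(-1)) = 789*√86 + 14*(2 + 5) = 789*√86 + 14*7 = 789*√86 + 98 = 98 + 789*√86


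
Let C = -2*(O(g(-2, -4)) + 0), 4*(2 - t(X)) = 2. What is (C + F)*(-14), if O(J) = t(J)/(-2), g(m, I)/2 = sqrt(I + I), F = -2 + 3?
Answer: -35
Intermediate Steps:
F = 1
g(m, I) = 2*sqrt(2)*sqrt(I) (g(m, I) = 2*sqrt(I + I) = 2*sqrt(2*I) = 2*(sqrt(2)*sqrt(I)) = 2*sqrt(2)*sqrt(I))
t(X) = 3/2 (t(X) = 2 - 1/4*2 = 2 - 1/2 = 3/2)
O(J) = -3/4 (O(J) = (3/2)/(-2) = (3/2)*(-1/2) = -3/4)
C = 3/2 (C = -2*(-3/4 + 0) = -2*(-3/4) = 3/2 ≈ 1.5000)
(C + F)*(-14) = (3/2 + 1)*(-14) = (5/2)*(-14) = -35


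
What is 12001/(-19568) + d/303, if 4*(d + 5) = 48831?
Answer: 235147109/5929104 ≈ 39.660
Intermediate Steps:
d = 48811/4 (d = -5 + (¼)*48831 = -5 + 48831/4 = 48811/4 ≈ 12203.)
12001/(-19568) + d/303 = 12001/(-19568) + (48811/4)/303 = 12001*(-1/19568) + (48811/4)*(1/303) = -12001/19568 + 48811/1212 = 235147109/5929104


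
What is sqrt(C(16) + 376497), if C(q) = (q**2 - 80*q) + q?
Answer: 3*sqrt(41721) ≈ 612.77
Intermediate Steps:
C(q) = q**2 - 79*q
sqrt(C(16) + 376497) = sqrt(16*(-79 + 16) + 376497) = sqrt(16*(-63) + 376497) = sqrt(-1008 + 376497) = sqrt(375489) = 3*sqrt(41721)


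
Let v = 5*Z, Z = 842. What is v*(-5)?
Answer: -21050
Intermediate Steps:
v = 4210 (v = 5*842 = 4210)
v*(-5) = 4210*(-5) = -21050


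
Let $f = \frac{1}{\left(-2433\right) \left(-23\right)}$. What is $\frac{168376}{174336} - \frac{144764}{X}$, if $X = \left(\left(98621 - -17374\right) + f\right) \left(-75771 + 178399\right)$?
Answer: $\frac{1752547612651181113}{1814605333428894432} \approx 0.9658$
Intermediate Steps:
$f = \frac{1}{55959} \approx 1.787 \cdot 10^{-5}$
$X = \frac{666154674533368}{55959}$ ($X = \left(\left(98621 - -17374\right) + \frac{1}{55959}\right) \left(-75771 + 178399\right) = \left(\left(98621 + 17374\right) + \frac{1}{55959}\right) 102628 = \left(115995 + \frac{1}{55959}\right) 102628 = \frac{6490964206}{55959} \cdot 102628 = \frac{666154674533368}{55959} \approx 1.1904 \cdot 10^{10}$)
$\frac{168376}{174336} - \frac{144764}{X} = \frac{168376}{174336} - \frac{144764}{\frac{666154674533368}{55959}} = 168376 \cdot \frac{1}{174336} - \frac{2025212169}{166538668633342} = \frac{21047}{21792} - \frac{2025212169}{166538668633342} = \frac{1752547612651181113}{1814605333428894432}$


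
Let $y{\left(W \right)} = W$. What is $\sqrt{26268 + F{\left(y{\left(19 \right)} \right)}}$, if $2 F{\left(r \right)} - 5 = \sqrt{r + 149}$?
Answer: $\frac{\sqrt{105082 + 4 \sqrt{42}}}{2} \approx 162.1$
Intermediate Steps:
$F{\left(r \right)} = \frac{5}{2} + \frac{\sqrt{149 + r}}{2}$ ($F{\left(r \right)} = \frac{5}{2} + \frac{\sqrt{r + 149}}{2} = \frac{5}{2} + \frac{\sqrt{149 + r}}{2}$)
$\sqrt{26268 + F{\left(y{\left(19 \right)} \right)}} = \sqrt{26268 + \left(\frac{5}{2} + \frac{\sqrt{149 + 19}}{2}\right)} = \sqrt{26268 + \left(\frac{5}{2} + \frac{\sqrt{168}}{2}\right)} = \sqrt{26268 + \left(\frac{5}{2} + \frac{2 \sqrt{42}}{2}\right)} = \sqrt{26268 + \left(\frac{5}{2} + \sqrt{42}\right)} = \sqrt{\frac{52541}{2} + \sqrt{42}}$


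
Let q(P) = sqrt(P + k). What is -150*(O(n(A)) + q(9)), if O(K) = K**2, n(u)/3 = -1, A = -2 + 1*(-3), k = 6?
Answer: -1350 - 150*sqrt(15) ≈ -1930.9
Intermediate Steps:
A = -5 (A = -2 - 3 = -5)
q(P) = sqrt(6 + P) (q(P) = sqrt(P + 6) = sqrt(6 + P))
n(u) = -3 (n(u) = 3*(-1) = -3)
-150*(O(n(A)) + q(9)) = -150*((-3)**2 + sqrt(6 + 9)) = -150*(9 + sqrt(15)) = -1350 - 150*sqrt(15)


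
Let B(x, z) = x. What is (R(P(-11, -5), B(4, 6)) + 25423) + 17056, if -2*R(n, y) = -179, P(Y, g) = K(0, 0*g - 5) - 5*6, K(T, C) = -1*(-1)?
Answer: 85137/2 ≈ 42569.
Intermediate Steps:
K(T, C) = 1
P(Y, g) = -29 (P(Y, g) = 1 - 5*6 = 1 - 30 = -29)
R(n, y) = 179/2 (R(n, y) = -1/2*(-179) = 179/2)
(R(P(-11, -5), B(4, 6)) + 25423) + 17056 = (179/2 + 25423) + 17056 = 51025/2 + 17056 = 85137/2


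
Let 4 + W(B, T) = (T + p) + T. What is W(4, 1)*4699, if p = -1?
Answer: -14097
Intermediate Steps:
W(B, T) = -5 + 2*T (W(B, T) = -4 + ((T - 1) + T) = -4 + ((-1 + T) + T) = -4 + (-1 + 2*T) = -5 + 2*T)
W(4, 1)*4699 = (-5 + 2*1)*4699 = (-5 + 2)*4699 = -3*4699 = -14097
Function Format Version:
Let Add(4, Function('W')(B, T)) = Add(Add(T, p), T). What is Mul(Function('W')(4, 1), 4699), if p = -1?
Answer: -14097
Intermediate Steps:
Function('W')(B, T) = Add(-5, Mul(2, T)) (Function('W')(B, T) = Add(-4, Add(Add(T, -1), T)) = Add(-4, Add(Add(-1, T), T)) = Add(-4, Add(-1, Mul(2, T))) = Add(-5, Mul(2, T)))
Mul(Function('W')(4, 1), 4699) = Mul(Add(-5, Mul(2, 1)), 4699) = Mul(Add(-5, 2), 4699) = Mul(-3, 4699) = -14097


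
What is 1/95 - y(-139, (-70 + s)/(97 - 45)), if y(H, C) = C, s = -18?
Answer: 2103/1235 ≈ 1.7028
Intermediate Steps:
1/95 - y(-139, (-70 + s)/(97 - 45)) = 1/95 - (-70 - 18)/(97 - 45) = 1/95 - (-88)/52 = 1/95 - 1*(-22/13) = 1/95 + 22/13 = 2103/1235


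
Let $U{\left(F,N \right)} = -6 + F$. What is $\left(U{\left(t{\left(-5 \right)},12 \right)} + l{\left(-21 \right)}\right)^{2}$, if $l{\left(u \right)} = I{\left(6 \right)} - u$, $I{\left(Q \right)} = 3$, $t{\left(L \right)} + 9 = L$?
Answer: $16$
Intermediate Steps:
$t{\left(L \right)} = -9 + L$
$l{\left(u \right)} = 3 - u$
$\left(U{\left(t{\left(-5 \right)},12 \right)} + l{\left(-21 \right)}\right)^{2} = \left(\left(-6 - 14\right) + \left(3 - -21\right)\right)^{2} = \left(\left(-6 - 14\right) + \left(3 + 21\right)\right)^{2} = \left(-20 + 24\right)^{2} = 4^{2} = 16$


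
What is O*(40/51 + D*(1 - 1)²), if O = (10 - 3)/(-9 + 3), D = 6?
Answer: -140/153 ≈ -0.91503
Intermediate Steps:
O = -7/6 (O = 7/(-6) = 7*(-⅙) = -7/6 ≈ -1.1667)
O*(40/51 + D*(1 - 1)²) = -7*(40/51 + 6*(1 - 1)²)/6 = -7*(40*(1/51) + 6*0²)/6 = -7*(40/51 + 6*0)/6 = -7*(40/51 + 0)/6 = -7/6*40/51 = -140/153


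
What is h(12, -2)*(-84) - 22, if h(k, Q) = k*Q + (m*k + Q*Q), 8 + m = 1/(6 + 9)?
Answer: 48274/5 ≈ 9654.8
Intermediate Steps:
m = -119/15 (m = -8 + 1/(6 + 9) = -8 + 1/15 = -119/15 ≈ -7.9333)
h(k, Q) = Q² - 119*k/15 + Q*k (h(k, Q) = k*Q + (-119*k/15 + Q*Q) = Q*k + (-119*k/15 + Q²) = Q*k + (Q² - 119*k/15) = Q² - 119*k/15 + Q*k)
h(12, -2)*(-84) - 22 = ((-2)² - 119/15*12 - 2*12)*(-84) - 22 = (4 - 476/5 - 24)*(-84) - 22 = -576/5*(-84) - 22 = 48384/5 - 22 = 48274/5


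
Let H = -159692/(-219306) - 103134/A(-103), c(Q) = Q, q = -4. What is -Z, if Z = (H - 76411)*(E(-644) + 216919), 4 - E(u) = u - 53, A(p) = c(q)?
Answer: 402696917430210/36551 ≈ 1.1017e+10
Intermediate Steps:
A(p) = -4
H = 5654635943/219306 (H = -159692/(-219306) - 103134/(-4) = -159692*(-1/219306) - 103134*(-¼) = 79846/109653 + 51567/2 = 5654635943/219306 ≈ 25784.)
E(u) = 57 - u (E(u) = 4 - (u - 53) = 4 - (-53 + u) = 4 + (53 - u) = 57 - u)
Z = -402696917430210/36551 (Z = (5654635943/219306 - 76411)*((57 - 1*(-644)) + 216919) = -11102754823*((57 + 644) + 216919)/219306 = -11102754823*(701 + 216919)/219306 = -11102754823/219306*217620 = -402696917430210/36551 ≈ -1.1017e+10)
-Z = -1*(-402696917430210/36551) = 402696917430210/36551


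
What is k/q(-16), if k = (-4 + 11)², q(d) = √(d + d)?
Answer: -49*I*√2/8 ≈ -8.6621*I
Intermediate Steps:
q(d) = √2*√d (q(d) = √(2*d) = √2*√d)
k = 49 (k = 7² = 49)
k/q(-16) = 49/((√2*√(-16))) = 49/((√2*(4*I))) = 49/((4*I*√2)) = 49*(-I*√2/8) = -49*I*√2/8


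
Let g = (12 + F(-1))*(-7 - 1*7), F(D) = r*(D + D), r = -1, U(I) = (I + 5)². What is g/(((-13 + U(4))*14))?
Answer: -7/34 ≈ -0.20588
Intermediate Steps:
U(I) = (5 + I)²
F(D) = -2*D (F(D) = -(D + D) = -2*D)
g = -196 (g = (12 - 2*(-1))*(-7 - 1*7) = (12 + 2)*(-7 - 7) = 14*(-14) = -196)
g/(((-13 + U(4))*14)) = -196*1/(14*(-13 + (5 + 4)²)) = -196*1/(14*(-13 + 9²)) = -196*1/(14*(-13 + 81)) = -196/(68*14) = -196/952 = -196*1/952 = -7/34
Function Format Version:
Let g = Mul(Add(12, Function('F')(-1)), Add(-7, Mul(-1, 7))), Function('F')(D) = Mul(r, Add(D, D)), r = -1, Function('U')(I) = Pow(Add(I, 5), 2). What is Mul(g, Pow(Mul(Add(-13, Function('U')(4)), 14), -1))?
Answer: Rational(-7, 34) ≈ -0.20588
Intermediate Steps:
Function('U')(I) = Pow(Add(5, I), 2)
Function('F')(D) = Mul(-2, D) (Function('F')(D) = Mul(-1, Add(D, D)) = Mul(-1, Mul(2, D)) = Mul(-2, D))
g = -196 (g = Mul(Add(12, Mul(-2, -1)), Add(-7, Mul(-1, 7))) = Mul(Add(12, 2), Add(-7, -7)) = Mul(14, -14) = -196)
Mul(g, Pow(Mul(Add(-13, Function('U')(4)), 14), -1)) = Mul(-196, Pow(Mul(Add(-13, Pow(Add(5, 4), 2)), 14), -1)) = Mul(-196, Pow(Mul(Add(-13, Pow(9, 2)), 14), -1)) = Mul(-196, Pow(Mul(Add(-13, 81), 14), -1)) = Mul(-196, Pow(Mul(68, 14), -1)) = Mul(-196, Pow(952, -1)) = Mul(-196, Rational(1, 952)) = Rational(-7, 34)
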